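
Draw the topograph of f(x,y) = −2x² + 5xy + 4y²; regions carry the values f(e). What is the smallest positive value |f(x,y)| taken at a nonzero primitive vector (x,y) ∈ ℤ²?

river: ρ → (4,3,-3)
river: ρ → (-3,3,4)
river: ρ → (4,5,-2)
river: ρ → (-2,7,1)
river: ρ → (1,7,-2)
river: ρ → (-2,5,4)
closes: descent 0, river 6
min |a| on river = 1

1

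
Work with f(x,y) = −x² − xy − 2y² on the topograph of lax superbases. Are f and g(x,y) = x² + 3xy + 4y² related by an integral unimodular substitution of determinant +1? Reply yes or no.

D₁ = -7, D₂ = -7
f is negative-definite; reduce −f:
−f: reduced (well bottom): (1,1,2) with a≤c, −a<b≤a
flip sign back: reduced form of f is (-1,-1,-2)
g: translate: b→1 (≡3 mod 2), so (1,3,4)→(1,1,2)
g: reduced (well bottom): (1,1,2) with a≤c, −a<b≤a
reduced forms (-1, -1, -2) vs (1, 1, 2) ⇒ inequivalent

no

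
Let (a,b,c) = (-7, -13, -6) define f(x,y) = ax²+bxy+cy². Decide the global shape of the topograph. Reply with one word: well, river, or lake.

D = b²−4ac = (-13)² − 4·(-7)·(-6) = 1
D = 1² is a perfect square ⇒ form factors over ℤ ⇒ lakes

lake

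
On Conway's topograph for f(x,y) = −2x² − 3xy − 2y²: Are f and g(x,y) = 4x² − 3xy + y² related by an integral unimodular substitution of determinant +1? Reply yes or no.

D₁ = -7, D₂ = -7
f is negative-definite; reduce −f:
−f: translate: b→-1 (≡3 mod 4), so (2,3,2)→(2,-1,1)
−f: flip: (2,-1,1)→(1,1,2)
−f: reduced (well bottom): (1,1,2) with a≤c, −a<b≤a
flip sign back: reduced form of f is (-1,-1,-2)
g: flip: (4,-3,1)→(1,3,4)
g: translate: b→1 (≡3 mod 2), so (1,3,4)→(1,1,2)
g: reduced (well bottom): (1,1,2) with a≤c, −a<b≤a
reduced forms (-1, -1, -2) vs (1, 1, 2) ⇒ inequivalent

no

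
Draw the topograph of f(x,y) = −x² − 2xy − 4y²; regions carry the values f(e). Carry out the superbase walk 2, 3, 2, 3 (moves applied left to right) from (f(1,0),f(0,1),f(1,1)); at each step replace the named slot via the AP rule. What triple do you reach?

start (-1,-4,-7) = (f(1,0),f(0,1),f(1,1))
replace slot 2: 2·((-1)+(-7)) − (-4) = -12 → (-1,-12,-7)
replace slot 3: 2·((-1)+(-12)) − (-7) = -19 → (-1,-12,-19)
replace slot 2: 2·((-1)+(-19)) − (-12) = -28 → (-1,-28,-19)
replace slot 3: 2·((-1)+(-28)) − (-19) = -39 → (-1,-28,-39)

-1,-28,-39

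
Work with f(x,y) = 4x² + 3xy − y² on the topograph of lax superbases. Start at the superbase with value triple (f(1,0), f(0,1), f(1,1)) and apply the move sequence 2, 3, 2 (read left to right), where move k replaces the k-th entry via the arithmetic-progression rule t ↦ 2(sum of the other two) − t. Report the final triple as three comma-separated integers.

start (4,-1,6) = (f(1,0),f(0,1),f(1,1))
replace slot 2: 2·(4+6) − (-1) = 21 → (4,21,6)
replace slot 3: 2·(4+21) − 6 = 44 → (4,21,44)
replace slot 2: 2·(4+44) − 21 = 75 → (4,75,44)

4,75,44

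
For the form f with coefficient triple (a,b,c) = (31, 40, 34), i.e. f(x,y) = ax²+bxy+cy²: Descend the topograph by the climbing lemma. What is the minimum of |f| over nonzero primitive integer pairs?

translate: b→-22 (≡40 mod 62), so (31,40,34)→(31,-22,25)
flip: (31,-22,25)→(25,22,31)
reduced (well bottom): (25,22,31) with a≤c, −a<b≤a
well minimum = a = 25

25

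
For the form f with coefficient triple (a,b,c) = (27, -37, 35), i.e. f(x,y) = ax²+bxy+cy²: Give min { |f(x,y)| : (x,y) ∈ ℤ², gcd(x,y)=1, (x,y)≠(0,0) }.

translate: b→17 (≡-37 mod 54), so (27,-37,35)→(27,17,25)
flip: (27,17,25)→(25,-17,27)
reduced (well bottom): (25,-17,27) with a≤c, −a<b≤a
well minimum = a = 25

25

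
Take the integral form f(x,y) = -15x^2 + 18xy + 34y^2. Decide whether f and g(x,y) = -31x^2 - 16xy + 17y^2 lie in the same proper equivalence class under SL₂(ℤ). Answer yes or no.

D₁ = 2364, D₂ = 2364
river cycle of f (length 10): (-15, 48, 1), (1, 48, -15), (-15, 42, 10), (10, 38, -23), (-23, 8, 25), (25, 42, -6), (-6, 42, 25), (25, 8, -23), (-23, 38, 10), (10, 42, -15)
river cycle of g (length 10): (17, 16, -31), (-31, 46, 2), (2, 46, -31), (-31, 16, 17), (17, 18, -30), (-30, 42, 5), (5, 48, -3), (-3, 48, 5), (5, 42, -30), (-30, 18, 17)
cycles differ ⇒ inequivalent

no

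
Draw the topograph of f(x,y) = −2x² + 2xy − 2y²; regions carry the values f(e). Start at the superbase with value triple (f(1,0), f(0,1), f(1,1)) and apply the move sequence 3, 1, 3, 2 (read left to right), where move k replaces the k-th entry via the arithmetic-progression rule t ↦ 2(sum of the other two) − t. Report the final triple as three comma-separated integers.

start (-2,-2,-2) = (f(1,0),f(0,1),f(1,1))
replace slot 3: 2·((-2)+(-2)) − (-2) = -6 → (-2,-2,-6)
replace slot 1: 2·((-2)+(-6)) − (-2) = -14 → (-14,-2,-6)
replace slot 3: 2·((-14)+(-2)) − (-6) = -26 → (-14,-2,-26)
replace slot 2: 2·((-14)+(-26)) − (-2) = -78 → (-14,-78,-26)

-14,-78,-26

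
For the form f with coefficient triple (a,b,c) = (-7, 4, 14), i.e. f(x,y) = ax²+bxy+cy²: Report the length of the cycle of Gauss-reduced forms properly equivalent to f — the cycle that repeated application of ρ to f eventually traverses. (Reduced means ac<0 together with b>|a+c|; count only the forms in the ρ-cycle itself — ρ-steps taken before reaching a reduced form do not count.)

D = 408, ⌊√D⌋ = 20
descent: ρ → (14,-4,-7)
descent: ρ → (-7,18,3)  [lands on river]
river: ρ → (3,18,-7)
river: ρ → (-7,10,11)
river: ρ → (11,12,-6)
river: ρ → (-6,12,11)
river: ρ → (11,10,-7)
ρ-cycle length = 6 (tail of 2 descent steps not counted)

6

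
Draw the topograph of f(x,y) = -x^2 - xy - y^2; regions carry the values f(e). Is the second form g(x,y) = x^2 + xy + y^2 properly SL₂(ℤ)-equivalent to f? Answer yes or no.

D₁ = -3, D₂ = -3
f is negative-definite; reduce −f:
−f: reduced (well bottom): (1,1,1) with a≤c, −a<b≤a
flip sign back: reduced form of f is (-1,-1,-1)
g: reduced (well bottom): (1,1,1) with a≤c, −a<b≤a
reduced forms (-1, -1, -1) vs (1, 1, 1) ⇒ inequivalent

no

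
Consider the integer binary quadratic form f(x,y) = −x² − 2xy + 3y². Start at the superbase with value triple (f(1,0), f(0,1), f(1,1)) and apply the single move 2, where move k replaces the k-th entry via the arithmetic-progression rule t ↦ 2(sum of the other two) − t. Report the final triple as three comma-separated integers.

start (-1,3,0) = (f(1,0),f(0,1),f(1,1))
replace slot 2: 2·((-1)+0) − 3 = -5 → (-1,-5,0)

-1,-5,0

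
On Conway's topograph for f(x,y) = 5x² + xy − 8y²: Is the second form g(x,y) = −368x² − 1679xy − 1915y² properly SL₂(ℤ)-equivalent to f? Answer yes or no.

D₁ = 161, D₂ = 161
river cycle of f (length 10): (5, 11, -2), (-2, 9, 10), (10, 11, -1), (-1, 11, 10), (10, 9, -2), (-2, 11, 5), (5, 9, -4), (-4, 7, 7), (7, 7, -4), (-4, 9, 5)
river cycle of g (length 10): (-4, 9, 5), (5, 11, -2), (-2, 9, 10), (10, 11, -1), (-1, 11, 10), (10, 9, -2), (-2, 11, 5), (5, 9, -4), (-4, 7, 7), (7, 7, -4)
cycles coincide ⇒ equivalent

yes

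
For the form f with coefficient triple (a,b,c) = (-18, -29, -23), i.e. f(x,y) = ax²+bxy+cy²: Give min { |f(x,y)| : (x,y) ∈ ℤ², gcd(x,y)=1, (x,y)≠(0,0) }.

translate: b→-7 (≡29 mod 36), so (18,29,23)→(18,-7,12)
flip: (18,-7,12)→(12,7,18)
reduced (well bottom): (12,7,18) with a≤c, −a<b≤a
well minimum |f| = |-12| = 12 (negative-definite)

12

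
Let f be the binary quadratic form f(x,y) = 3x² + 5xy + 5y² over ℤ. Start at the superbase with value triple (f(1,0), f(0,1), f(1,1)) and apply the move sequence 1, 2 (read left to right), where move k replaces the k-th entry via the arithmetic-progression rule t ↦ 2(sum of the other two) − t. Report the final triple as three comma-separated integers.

start (3,5,13) = (f(1,0),f(0,1),f(1,1))
replace slot 1: 2·(5+13) − 3 = 33 → (33,5,13)
replace slot 2: 2·(33+13) − 5 = 87 → (33,87,13)

33,87,13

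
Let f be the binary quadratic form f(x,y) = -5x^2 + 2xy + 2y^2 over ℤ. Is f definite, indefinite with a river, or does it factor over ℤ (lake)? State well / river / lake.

D = b²−4ac = 2² − 4·(-5)·2 = 44
D > 0 non-square ⇒ indefinite ⇒ periodic river

river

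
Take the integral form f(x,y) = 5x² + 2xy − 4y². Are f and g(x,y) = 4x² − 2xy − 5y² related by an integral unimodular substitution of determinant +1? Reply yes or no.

D₁ = 84, D₂ = 84
river cycle of f (length 6): (-4, 6, 3), (3, 6, -4), (-4, 2, 5), (5, 8, -1), (-1, 8, 5), (5, 2, -4)
river cycle of g (length 6): (-5, 2, 4), (4, 6, -3), (-3, 6, 4), (4, 2, -5), (-5, 8, 1), (1, 8, -5)
cycles differ ⇒ inequivalent

no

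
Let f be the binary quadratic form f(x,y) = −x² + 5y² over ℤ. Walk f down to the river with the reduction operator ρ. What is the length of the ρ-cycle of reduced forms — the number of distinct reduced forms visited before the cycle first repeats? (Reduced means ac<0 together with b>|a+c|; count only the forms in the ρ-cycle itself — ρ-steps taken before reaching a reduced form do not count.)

D = 20, ⌊√D⌋ = 4
descent: ρ → (5,0,-1)
descent: ρ → (-1,4,1)  [lands on river]
river: ρ → (1,4,-1)
ρ-cycle length = 2 (tail of 2 descent steps not counted)

2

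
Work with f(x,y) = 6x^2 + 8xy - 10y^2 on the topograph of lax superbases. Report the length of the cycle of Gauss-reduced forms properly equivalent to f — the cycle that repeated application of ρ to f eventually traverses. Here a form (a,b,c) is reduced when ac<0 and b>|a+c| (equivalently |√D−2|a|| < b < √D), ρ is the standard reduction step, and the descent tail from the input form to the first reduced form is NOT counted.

D = 304, ⌊√D⌋ = 17
river: ρ → (-10,12,4)
river: ρ → (4,12,-10)
river: ρ → (-10,8,6)
river: ρ → (6,16,-2)
river: ρ → (-2,16,6)
river: ρ → (6,8,-10)
ρ-cycle length = 6 (tail of 0 descent steps not counted)

6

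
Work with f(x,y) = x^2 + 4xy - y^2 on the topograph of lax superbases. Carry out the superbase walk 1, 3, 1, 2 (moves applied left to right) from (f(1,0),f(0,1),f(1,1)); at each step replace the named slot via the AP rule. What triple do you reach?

start (1,-1,4) = (f(1,0),f(0,1),f(1,1))
replace slot 1: 2·((-1)+4) − 1 = 5 → (5,-1,4)
replace slot 3: 2·(5+(-1)) − 4 = 4 → (5,-1,4)
replace slot 1: 2·((-1)+4) − 5 = 1 → (1,-1,4)
replace slot 2: 2·(1+4) − (-1) = 11 → (1,11,4)

1,11,4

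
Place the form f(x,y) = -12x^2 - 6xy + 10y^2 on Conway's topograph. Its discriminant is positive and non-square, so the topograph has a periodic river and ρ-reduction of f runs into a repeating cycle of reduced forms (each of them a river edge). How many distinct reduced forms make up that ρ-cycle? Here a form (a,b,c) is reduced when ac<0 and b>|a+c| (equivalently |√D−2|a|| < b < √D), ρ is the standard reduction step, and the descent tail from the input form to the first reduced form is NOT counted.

D = 516, ⌊√D⌋ = 22
descent: ρ → (10,6,-12)  [lands on river]
river: ρ → (-12,18,4)
river: ρ → (4,22,-2)
river: ρ → (-2,22,4)
river: ρ → (4,18,-12)
river: ρ → (-12,6,10)
river: ρ → (10,14,-8)
river: ρ → (-8,18,6)
river: ρ → (6,18,-8)
river: ρ → (-8,14,10)
ρ-cycle length = 10 (tail of 1 descent step not counted)

10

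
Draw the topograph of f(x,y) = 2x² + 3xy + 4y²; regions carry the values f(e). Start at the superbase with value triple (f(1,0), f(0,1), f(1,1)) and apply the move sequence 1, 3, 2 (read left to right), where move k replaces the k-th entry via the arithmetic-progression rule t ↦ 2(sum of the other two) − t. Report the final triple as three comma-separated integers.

start (2,4,9) = (f(1,0),f(0,1),f(1,1))
replace slot 1: 2·(4+9) − 2 = 24 → (24,4,9)
replace slot 3: 2·(24+4) − 9 = 47 → (24,4,47)
replace slot 2: 2·(24+47) − 4 = 138 → (24,138,47)

24,138,47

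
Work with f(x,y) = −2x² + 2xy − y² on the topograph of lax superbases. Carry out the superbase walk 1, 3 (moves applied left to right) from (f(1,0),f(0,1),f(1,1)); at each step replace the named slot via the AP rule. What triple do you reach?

start (-2,-1,-1) = (f(1,0),f(0,1),f(1,1))
replace slot 1: 2·((-1)+(-1)) − (-2) = -2 → (-2,-1,-1)
replace slot 3: 2·((-2)+(-1)) − (-1) = -5 → (-2,-1,-5)

-2,-1,-5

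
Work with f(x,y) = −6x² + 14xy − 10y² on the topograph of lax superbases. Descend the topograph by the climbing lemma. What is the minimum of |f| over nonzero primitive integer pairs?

translate: b→-2 (≡-14 mod 12), so (6,-14,10)→(6,-2,2)
flip: (6,-2,2)→(2,2,6)
reduced (well bottom): (2,2,6) with a≤c, −a<b≤a
well minimum |f| = |-2| = 2 (negative-definite)

2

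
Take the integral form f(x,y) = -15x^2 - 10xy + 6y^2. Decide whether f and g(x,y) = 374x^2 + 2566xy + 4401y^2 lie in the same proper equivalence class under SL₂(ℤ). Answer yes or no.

D₁ = 460, D₂ = 460
river cycle of f (length 10): (6, 10, -15), (-15, 20, 1), (1, 20, -15), (-15, 10, 6), (6, 14, -11), (-11, 8, 9), (9, 10, -10), (-10, 10, 9), (9, 8, -11), (-11, 14, 6)
river cycle of g (length 10): (6, 10, -15), (-15, 20, 1), (1, 20, -15), (-15, 10, 6), (6, 14, -11), (-11, 8, 9), (9, 10, -10), (-10, 10, 9), (9, 8, -11), (-11, 14, 6)
cycles coincide ⇒ equivalent

yes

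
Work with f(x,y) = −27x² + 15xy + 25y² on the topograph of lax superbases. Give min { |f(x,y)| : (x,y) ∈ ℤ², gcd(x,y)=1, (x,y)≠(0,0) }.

river: ρ → (25,35,-17)
river: ρ → (-17,33,27)
river: ρ → (27,21,-23)
river: ρ → (-23,25,25)
river: ρ → (25,25,-23)
river: ρ → (-23,21,27)
river: ρ → (27,33,-17)
river: ρ → (-17,35,25)
river: ρ → (25,15,-27)
river: ρ → (-27,39,13)
river: ρ → (13,39,-27)
river: ρ → (-27,15,25)
closes: descent 0, river 12
min |a| on river = 13

13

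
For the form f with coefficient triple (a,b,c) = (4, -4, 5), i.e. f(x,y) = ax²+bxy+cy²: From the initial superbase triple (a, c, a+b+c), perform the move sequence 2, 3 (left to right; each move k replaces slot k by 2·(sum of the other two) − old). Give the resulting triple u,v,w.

start (4,5,5) = (f(1,0),f(0,1),f(1,1))
replace slot 2: 2·(4+5) − 5 = 13 → (4,13,5)
replace slot 3: 2·(4+13) − 5 = 29 → (4,13,29)

4,13,29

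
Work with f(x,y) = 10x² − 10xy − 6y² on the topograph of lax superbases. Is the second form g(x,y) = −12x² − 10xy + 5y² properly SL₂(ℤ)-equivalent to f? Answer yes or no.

D₁ = 340, D₂ = 340
river cycle of f (length 6): (-6, 10, 10), (10, 10, -6), (-6, 14, 6), (6, 10, -10), (-10, 10, 6), (6, 14, -6)
river cycle of g (length 14): (5, 10, -12), (-12, 14, 3), (3, 16, -7), (-7, 12, 7), (7, 16, -3), (-3, 14, 12), (12, 10, -5), (-5, 10, 12), (12, 14, -3), (-3, 16, 7), … (4 more)
cycles differ ⇒ inequivalent

no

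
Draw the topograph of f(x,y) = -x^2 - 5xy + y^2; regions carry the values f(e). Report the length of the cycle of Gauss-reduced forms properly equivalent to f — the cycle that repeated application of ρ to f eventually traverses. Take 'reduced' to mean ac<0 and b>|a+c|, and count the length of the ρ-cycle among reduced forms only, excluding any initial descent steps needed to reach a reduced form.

D = 29, ⌊√D⌋ = 5
descent: ρ → (1,5,-1)  [lands on river]
river: ρ → (-1,5,1)
ρ-cycle length = 2 (tail of 1 descent step not counted)

2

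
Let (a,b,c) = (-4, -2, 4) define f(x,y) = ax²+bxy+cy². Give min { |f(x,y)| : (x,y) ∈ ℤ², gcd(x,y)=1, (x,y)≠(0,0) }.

descent: ρ → (4,2,-4)  [lands on river]
river: ρ → (-4,6,2)
river: ρ → (2,6,-4)
river: ρ → (-4,2,4)
river: ρ → (4,6,-2)
river: ρ → (-2,6,4)
closes: descent 1, river 6
min |a| on river = 2

2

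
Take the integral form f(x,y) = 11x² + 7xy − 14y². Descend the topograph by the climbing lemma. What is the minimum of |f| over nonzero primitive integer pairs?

river: ρ → (-14,21,4)
river: ρ → (4,19,-19)
river: ρ → (-19,19,4)
river: ρ → (4,21,-14)
river: ρ → (-14,7,11)
river: ρ → (11,15,-10)
river: ρ → (-10,25,1)
river: ρ → (1,25,-10)
river: ρ → (-10,15,11)
river: ρ → (11,7,-14)
closes: descent 0, river 10
min |a| on river = 1

1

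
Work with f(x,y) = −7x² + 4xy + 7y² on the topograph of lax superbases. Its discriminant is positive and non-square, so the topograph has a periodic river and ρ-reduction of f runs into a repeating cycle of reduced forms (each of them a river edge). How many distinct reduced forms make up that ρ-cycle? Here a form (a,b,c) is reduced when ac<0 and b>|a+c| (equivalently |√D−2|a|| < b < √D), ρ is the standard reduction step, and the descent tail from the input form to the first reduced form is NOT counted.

D = 212, ⌊√D⌋ = 14
river: ρ → (7,10,-4)
river: ρ → (-4,14,1)
river: ρ → (1,14,-4)
river: ρ → (-4,10,7)
river: ρ → (7,4,-7)
river: ρ → (-7,10,4)
river: ρ → (4,14,-1)
river: ρ → (-1,14,4)
river: ρ → (4,10,-7)
river: ρ → (-7,4,7)
ρ-cycle length = 10 (tail of 0 descent steps not counted)

10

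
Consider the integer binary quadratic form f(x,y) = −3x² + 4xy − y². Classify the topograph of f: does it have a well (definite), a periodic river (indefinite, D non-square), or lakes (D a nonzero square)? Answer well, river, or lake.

D = b²−4ac = 4² − 4·(-3)·(-1) = 4
D = 2² is a perfect square ⇒ form factors over ℤ ⇒ lakes

lake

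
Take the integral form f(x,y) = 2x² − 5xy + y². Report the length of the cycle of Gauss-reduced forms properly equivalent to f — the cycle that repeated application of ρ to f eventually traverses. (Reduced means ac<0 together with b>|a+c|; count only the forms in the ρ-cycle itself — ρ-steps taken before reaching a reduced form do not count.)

D = 17, ⌊√D⌋ = 4
descent: ρ → (1,3,-2)  [lands on river]
river: ρ → (-2,1,2)
river: ρ → (2,3,-1)
river: ρ → (-1,3,2)
river: ρ → (2,1,-2)
river: ρ → (-2,3,1)
ρ-cycle length = 6 (tail of 1 descent step not counted)

6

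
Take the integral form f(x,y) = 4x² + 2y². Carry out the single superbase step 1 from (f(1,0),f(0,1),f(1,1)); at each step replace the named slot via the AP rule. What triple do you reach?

start (4,2,6) = (f(1,0),f(0,1),f(1,1))
replace slot 1: 2·(2+6) − 4 = 12 → (12,2,6)

12,2,6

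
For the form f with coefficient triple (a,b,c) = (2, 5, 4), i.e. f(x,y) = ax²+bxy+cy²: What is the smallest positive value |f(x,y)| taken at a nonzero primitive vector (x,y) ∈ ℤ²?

translate: b→1 (≡5 mod 4), so (2,5,4)→(2,1,1)
flip: (2,1,1)→(1,-1,2)
translate: b→1 (≡-1 mod 2), so (1,-1,2)→(1,1,2)
reduced (well bottom): (1,1,2) with a≤c, −a<b≤a
well minimum = a = 1

1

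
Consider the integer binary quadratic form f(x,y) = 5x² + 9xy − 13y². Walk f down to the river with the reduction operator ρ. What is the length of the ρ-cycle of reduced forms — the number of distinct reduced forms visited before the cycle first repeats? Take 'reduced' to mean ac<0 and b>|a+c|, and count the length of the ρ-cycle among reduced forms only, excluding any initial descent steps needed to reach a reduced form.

D = 341, ⌊√D⌋ = 18
river: ρ → (-13,17,1)
river: ρ → (1,17,-13)
river: ρ → (-13,9,5)
river: ρ → (5,11,-11)
river: ρ → (-11,11,5)
river: ρ → (5,9,-13)
ρ-cycle length = 6 (tail of 0 descent steps not counted)

6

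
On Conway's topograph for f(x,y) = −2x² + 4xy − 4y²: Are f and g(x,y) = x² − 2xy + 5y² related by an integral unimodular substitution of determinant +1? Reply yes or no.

D₁ = -16, D₂ = -16
f is negative-definite; reduce −f:
−f: translate: b→0 (≡-4 mod 4), so (2,-4,4)→(2,0,2)
−f: reduced (well bottom): (2,0,2) with a≤c, −a<b≤a
flip sign back: reduced form of f is (-2,0,-2)
g: translate: b→0 (≡-2 mod 2), so (1,-2,5)→(1,0,4)
g: reduced (well bottom): (1,0,4) with a≤c, −a<b≤a
reduced forms (-2, 0, -2) vs (1, 0, 4) ⇒ inequivalent

no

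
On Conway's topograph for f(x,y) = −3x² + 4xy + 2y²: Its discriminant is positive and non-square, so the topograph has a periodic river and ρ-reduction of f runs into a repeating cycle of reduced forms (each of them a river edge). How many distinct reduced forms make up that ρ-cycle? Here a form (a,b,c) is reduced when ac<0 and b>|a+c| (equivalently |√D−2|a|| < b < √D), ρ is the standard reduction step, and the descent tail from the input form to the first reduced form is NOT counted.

D = 40, ⌊√D⌋ = 6
river: ρ → (2,4,-3)
river: ρ → (-3,2,3)
river: ρ → (3,4,-2)
river: ρ → (-2,4,3)
river: ρ → (3,2,-3)
river: ρ → (-3,4,2)
ρ-cycle length = 6 (tail of 0 descent steps not counted)

6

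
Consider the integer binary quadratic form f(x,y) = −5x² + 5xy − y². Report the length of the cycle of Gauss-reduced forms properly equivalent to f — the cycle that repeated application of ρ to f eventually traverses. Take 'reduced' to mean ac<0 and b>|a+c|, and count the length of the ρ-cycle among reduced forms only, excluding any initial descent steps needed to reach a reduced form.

D = 5, ⌊√D⌋ = 2
descent: ρ → (-1,1,1)  [lands on river]
river: ρ → (1,1,-1)
ρ-cycle length = 2 (tail of 1 descent step not counted)

2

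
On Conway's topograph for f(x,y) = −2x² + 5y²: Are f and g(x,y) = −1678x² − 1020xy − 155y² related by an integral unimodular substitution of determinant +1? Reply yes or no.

D₁ = 40, D₂ = 40
river cycle of f (length 6): (-2, 4, 3), (3, 2, -3), (-3, 4, 2), (2, 4, -3), (-3, 2, 3), (3, 4, -2)
river cycle of g (length 6): (-2, 4, 3), (3, 2, -3), (-3, 4, 2), (2, 4, -3), (-3, 2, 3), (3, 4, -2)
cycles coincide ⇒ equivalent

yes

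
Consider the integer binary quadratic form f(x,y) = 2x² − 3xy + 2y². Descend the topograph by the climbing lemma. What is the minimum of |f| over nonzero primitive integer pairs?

translate: b→1 (≡-3 mod 4), so (2,-3,2)→(2,1,1)
flip: (2,1,1)→(1,-1,2)
translate: b→1 (≡-1 mod 2), so (1,-1,2)→(1,1,2)
reduced (well bottom): (1,1,2) with a≤c, −a<b≤a
well minimum = a = 1

1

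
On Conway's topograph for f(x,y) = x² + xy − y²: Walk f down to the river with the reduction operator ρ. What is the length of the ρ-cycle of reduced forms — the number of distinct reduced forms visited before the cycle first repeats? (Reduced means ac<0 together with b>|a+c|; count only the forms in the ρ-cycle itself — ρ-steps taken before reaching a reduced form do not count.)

D = 5, ⌊√D⌋ = 2
river: ρ → (-1,1,1)
river: ρ → (1,1,-1)
ρ-cycle length = 2 (tail of 0 descent steps not counted)

2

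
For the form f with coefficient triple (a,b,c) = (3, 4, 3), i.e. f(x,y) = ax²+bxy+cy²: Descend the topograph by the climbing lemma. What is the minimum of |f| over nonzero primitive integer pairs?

translate: b→-2 (≡4 mod 6), so (3,4,3)→(3,-2,2)
flip: (3,-2,2)→(2,2,3)
reduced (well bottom): (2,2,3) with a≤c, −a<b≤a
well minimum = a = 2

2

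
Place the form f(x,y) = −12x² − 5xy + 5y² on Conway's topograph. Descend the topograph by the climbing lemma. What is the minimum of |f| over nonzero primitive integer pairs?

descent: ρ → (5,15,-2)  [lands on river]
river: ρ → (-2,13,12)
river: ρ → (12,11,-3)
river: ρ → (-3,13,8)
river: ρ → (8,3,-8)
river: ρ → (-8,13,3)
river: ρ → (3,11,-12)
river: ρ → (-12,13,2)
river: ρ → (2,15,-5)
river: ρ → (-5,15,2)
river: ρ → (2,13,-12)
river: ρ → (-12,11,3)
river: ρ → (3,13,-8)
river: ρ → (-8,3,8)
river: ρ → (8,13,-3)
river: ρ → (-3,11,12)
river: ρ → (12,13,-2)
river: ρ → (-2,15,5)
closes: descent 1, river 18
min |a| on river = 2

2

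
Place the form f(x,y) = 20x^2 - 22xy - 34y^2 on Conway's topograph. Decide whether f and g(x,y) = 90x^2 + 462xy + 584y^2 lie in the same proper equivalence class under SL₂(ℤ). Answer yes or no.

D₁ = 3204, D₂ = 3204
river cycle of f (length 28): (-34, 22, 20), (20, 18, -36), (-36, 54, 2), (2, 54, -36), (-36, 18, 20), (20, 22, -34), (-34, 46, 8), (8, 50, -22), (-22, 38, 20), (20, 42, -18), … (18 more)
river cycle of g (length 28): (8, 46, -34), (-34, 22, 20), (20, 18, -36), (-36, 54, 2), (2, 54, -36), (-36, 18, 20), (20, 22, -34), (-34, 46, 8), (8, 50, -22), (-22, 38, 20), … (18 more)
cycles coincide ⇒ equivalent

yes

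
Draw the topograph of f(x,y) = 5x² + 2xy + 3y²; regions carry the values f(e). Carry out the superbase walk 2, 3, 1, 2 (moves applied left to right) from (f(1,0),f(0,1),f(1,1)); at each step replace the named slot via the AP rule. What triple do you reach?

start (5,3,10) = (f(1,0),f(0,1),f(1,1))
replace slot 2: 2·(5+10) − 3 = 27 → (5,27,10)
replace slot 3: 2·(5+27) − 10 = 54 → (5,27,54)
replace slot 1: 2·(27+54) − 5 = 157 → (157,27,54)
replace slot 2: 2·(157+54) − 27 = 395 → (157,395,54)

157,395,54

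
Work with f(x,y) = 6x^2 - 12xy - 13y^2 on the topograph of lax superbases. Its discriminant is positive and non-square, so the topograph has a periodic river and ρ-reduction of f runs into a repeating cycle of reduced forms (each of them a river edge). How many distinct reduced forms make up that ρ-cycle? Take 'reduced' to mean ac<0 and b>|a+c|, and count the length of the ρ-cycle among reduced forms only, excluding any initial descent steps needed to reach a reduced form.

D = 456, ⌊√D⌋ = 21
descent: ρ → (-13,12,6)  [lands on river]
river: ρ → (6,12,-13)
river: ρ → (-13,14,5)
river: ρ → (5,16,-10)
river: ρ → (-10,4,11)
river: ρ → (11,18,-3)
river: ρ → (-3,18,11)
river: ρ → (11,4,-10)
river: ρ → (-10,16,5)
river: ρ → (5,14,-13)
ρ-cycle length = 10 (tail of 1 descent step not counted)

10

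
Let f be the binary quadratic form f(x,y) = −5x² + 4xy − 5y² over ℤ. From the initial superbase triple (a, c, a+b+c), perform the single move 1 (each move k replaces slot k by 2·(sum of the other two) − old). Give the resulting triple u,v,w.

start (-5,-5,-6) = (f(1,0),f(0,1),f(1,1))
replace slot 1: 2·((-5)+(-6)) − (-5) = -17 → (-17,-5,-6)

-17,-5,-6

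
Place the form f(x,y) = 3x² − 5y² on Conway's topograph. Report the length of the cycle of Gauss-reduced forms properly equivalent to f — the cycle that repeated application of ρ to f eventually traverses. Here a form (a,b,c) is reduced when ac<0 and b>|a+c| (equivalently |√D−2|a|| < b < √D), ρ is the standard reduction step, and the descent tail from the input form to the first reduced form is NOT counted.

D = 60, ⌊√D⌋ = 7
descent: ρ → (-5,0,3)
descent: ρ → (3,6,-2)  [lands on river]
river: ρ → (-2,6,3)
ρ-cycle length = 2 (tail of 2 descent steps not counted)

2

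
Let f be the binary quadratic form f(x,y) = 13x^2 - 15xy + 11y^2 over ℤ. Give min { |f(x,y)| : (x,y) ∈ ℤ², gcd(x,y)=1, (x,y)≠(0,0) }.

translate: b→11 (≡-15 mod 26), so (13,-15,11)→(13,11,9)
flip: (13,11,9)→(9,-11,13)
translate: b→7 (≡-11 mod 18), so (9,-11,13)→(9,7,11)
reduced (well bottom): (9,7,11) with a≤c, −a<b≤a
well minimum = a = 9

9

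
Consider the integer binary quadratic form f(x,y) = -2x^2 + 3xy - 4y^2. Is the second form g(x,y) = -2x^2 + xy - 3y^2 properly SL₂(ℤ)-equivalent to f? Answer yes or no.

D₁ = -23, D₂ = -23
f is negative-definite; reduce −f:
−f: translate: b→1 (≡-3 mod 4), so (2,-3,4)→(2,1,3)
−f: reduced (well bottom): (2,1,3) with a≤c, −a<b≤a
flip sign back: reduced form of f is (-2,-1,-3)
g is negative-definite; reduce −g:
−g: reduced (well bottom): (2,-1,3) with a≤c, −a<b≤a
flip sign back: reduced form of g is (-2,1,-3)
reduced forms (-2, -1, -3) vs (-2, 1, -3) ⇒ inequivalent

no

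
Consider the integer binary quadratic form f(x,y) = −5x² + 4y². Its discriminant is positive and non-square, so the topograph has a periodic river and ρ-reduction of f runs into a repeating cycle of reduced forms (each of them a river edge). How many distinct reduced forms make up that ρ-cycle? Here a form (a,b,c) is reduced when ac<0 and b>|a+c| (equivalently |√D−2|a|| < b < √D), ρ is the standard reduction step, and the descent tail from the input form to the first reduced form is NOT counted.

D = 80, ⌊√D⌋ = 8
descent: ρ → (4,8,-1)  [lands on river]
river: ρ → (-1,8,4)
ρ-cycle length = 2 (tail of 1 descent step not counted)

2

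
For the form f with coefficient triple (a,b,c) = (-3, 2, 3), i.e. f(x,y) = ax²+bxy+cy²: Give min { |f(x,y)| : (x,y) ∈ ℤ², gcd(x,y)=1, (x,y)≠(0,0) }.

river: ρ → (3,4,-2)
river: ρ → (-2,4,3)
river: ρ → (3,2,-3)
river: ρ → (-3,4,2)
river: ρ → (2,4,-3)
river: ρ → (-3,2,3)
closes: descent 0, river 6
min |a| on river = 2

2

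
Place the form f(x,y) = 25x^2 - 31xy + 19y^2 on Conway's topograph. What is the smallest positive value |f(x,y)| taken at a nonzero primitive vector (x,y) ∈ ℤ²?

translate: b→19 (≡-31 mod 50), so (25,-31,19)→(25,19,13)
flip: (25,19,13)→(13,-19,25)
translate: b→7 (≡-19 mod 26), so (13,-19,25)→(13,7,19)
reduced (well bottom): (13,7,19) with a≤c, −a<b≤a
well minimum = a = 13

13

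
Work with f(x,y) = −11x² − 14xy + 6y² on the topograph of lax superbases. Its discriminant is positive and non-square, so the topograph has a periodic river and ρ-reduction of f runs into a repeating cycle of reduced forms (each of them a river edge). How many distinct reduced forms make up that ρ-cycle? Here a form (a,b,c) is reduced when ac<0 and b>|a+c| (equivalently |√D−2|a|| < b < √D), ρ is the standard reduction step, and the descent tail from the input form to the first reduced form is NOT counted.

D = 460, ⌊√D⌋ = 21
descent: ρ → (6,14,-11)  [lands on river]
river: ρ → (-11,8,9)
river: ρ → (9,10,-10)
river: ρ → (-10,10,9)
river: ρ → (9,8,-11)
river: ρ → (-11,14,6)
river: ρ → (6,10,-15)
river: ρ → (-15,20,1)
river: ρ → (1,20,-15)
river: ρ → (-15,10,6)
ρ-cycle length = 10 (tail of 1 descent step not counted)

10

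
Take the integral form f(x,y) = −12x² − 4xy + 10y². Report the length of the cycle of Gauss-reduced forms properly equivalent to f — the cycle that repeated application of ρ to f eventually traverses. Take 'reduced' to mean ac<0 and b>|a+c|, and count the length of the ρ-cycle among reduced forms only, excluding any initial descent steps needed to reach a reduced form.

D = 496, ⌊√D⌋ = 22
descent: ρ → (10,4,-12)  [lands on river]
river: ρ → (-12,20,2)
river: ρ → (2,20,-12)
river: ρ → (-12,4,10)
river: ρ → (10,16,-6)
river: ρ → (-6,20,4)
river: ρ → (4,20,-6)
river: ρ → (-6,16,10)
ρ-cycle length = 8 (tail of 1 descent step not counted)

8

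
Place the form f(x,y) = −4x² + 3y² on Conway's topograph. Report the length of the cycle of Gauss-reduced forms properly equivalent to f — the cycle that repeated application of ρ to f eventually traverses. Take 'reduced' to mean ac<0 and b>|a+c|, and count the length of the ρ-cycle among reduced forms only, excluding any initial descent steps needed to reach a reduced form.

D = 48, ⌊√D⌋ = 6
descent: ρ → (3,6,-1)  [lands on river]
river: ρ → (-1,6,3)
ρ-cycle length = 2 (tail of 1 descent step not counted)

2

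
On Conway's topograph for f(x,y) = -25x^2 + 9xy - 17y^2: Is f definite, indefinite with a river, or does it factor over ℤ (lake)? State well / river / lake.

D = b²−4ac = 9² − 4·(-25)·(-17) = -1619
D < 0 ⇒ definite ⇒ every region one sign ⇒ single well

well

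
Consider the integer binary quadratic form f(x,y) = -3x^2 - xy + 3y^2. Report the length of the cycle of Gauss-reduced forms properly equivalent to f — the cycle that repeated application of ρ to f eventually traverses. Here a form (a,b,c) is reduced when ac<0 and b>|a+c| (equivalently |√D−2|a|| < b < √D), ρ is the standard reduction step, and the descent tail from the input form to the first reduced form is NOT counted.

D = 37, ⌊√D⌋ = 6
descent: ρ → (3,1,-3)  [lands on river]
river: ρ → (-3,5,1)
river: ρ → (1,5,-3)
river: ρ → (-3,1,3)
river: ρ → (3,5,-1)
river: ρ → (-1,5,3)
ρ-cycle length = 6 (tail of 1 descent step not counted)

6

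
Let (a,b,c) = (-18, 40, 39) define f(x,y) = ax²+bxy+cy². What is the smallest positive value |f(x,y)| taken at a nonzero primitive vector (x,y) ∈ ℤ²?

river: ρ → (39,38,-19)
river: ρ → (-19,38,39)
river: ρ → (39,40,-18)
river: ρ → (-18,32,47)
river: ρ → (47,62,-3)
river: ρ → (-3,64,26)
river: ρ → (26,40,-27)
river: ρ → (-27,14,39)
river: ρ → (39,64,-2)
river: ρ → (-2,64,39)
river: ρ → (39,14,-27)
river: ρ → (-27,40,26)
river: ρ → (26,64,-3)
river: ρ → (-3,62,47)
river: ρ → (47,32,-18)
river: ρ → (-18,40,39)
closes: descent 0, river 16
min |a| on river = 2

2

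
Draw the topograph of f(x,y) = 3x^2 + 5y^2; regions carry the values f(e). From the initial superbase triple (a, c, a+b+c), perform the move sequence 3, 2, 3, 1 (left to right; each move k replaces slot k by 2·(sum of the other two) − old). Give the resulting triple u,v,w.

start (3,5,8) = (f(1,0),f(0,1),f(1,1))
replace slot 3: 2·(3+5) − 8 = 8 → (3,5,8)
replace slot 2: 2·(3+8) − 5 = 17 → (3,17,8)
replace slot 3: 2·(3+17) − 8 = 32 → (3,17,32)
replace slot 1: 2·(17+32) − 3 = 95 → (95,17,32)

95,17,32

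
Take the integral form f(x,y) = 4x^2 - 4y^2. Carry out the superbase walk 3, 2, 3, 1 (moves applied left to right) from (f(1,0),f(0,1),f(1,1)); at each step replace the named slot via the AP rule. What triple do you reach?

start (4,-4,0) = (f(1,0),f(0,1),f(1,1))
replace slot 3: 2·(4+(-4)) − 0 = 0 → (4,-4,0)
replace slot 2: 2·(4+0) − (-4) = 12 → (4,12,0)
replace slot 3: 2·(4+12) − 0 = 32 → (4,12,32)
replace slot 1: 2·(12+32) − 4 = 84 → (84,12,32)

84,12,32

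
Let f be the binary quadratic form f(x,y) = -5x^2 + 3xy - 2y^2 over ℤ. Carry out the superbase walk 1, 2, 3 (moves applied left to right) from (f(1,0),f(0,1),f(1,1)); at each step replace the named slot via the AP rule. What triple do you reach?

start (-5,-2,-4) = (f(1,0),f(0,1),f(1,1))
replace slot 1: 2·((-2)+(-4)) − (-5) = -7 → (-7,-2,-4)
replace slot 2: 2·((-7)+(-4)) − (-2) = -20 → (-7,-20,-4)
replace slot 3: 2·((-7)+(-20)) − (-4) = -50 → (-7,-20,-50)

-7,-20,-50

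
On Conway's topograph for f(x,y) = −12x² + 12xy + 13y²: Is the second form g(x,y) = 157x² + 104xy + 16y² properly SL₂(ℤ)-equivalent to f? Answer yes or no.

D₁ = 768, D₂ = 768
river cycle of f (length 8): (13, 14, -11), (-11, 8, 16), (16, 24, -3), (-3, 24, 16), (16, 8, -11), (-11, 14, 13), (13, 12, -12), (-12, 12, 13)
river cycle of g (length 8): (16, 24, -3), (-3, 24, 16), (16, 8, -11), (-11, 14, 13), (13, 12, -12), (-12, 12, 13), (13, 14, -11), (-11, 8, 16)
cycles coincide ⇒ equivalent

yes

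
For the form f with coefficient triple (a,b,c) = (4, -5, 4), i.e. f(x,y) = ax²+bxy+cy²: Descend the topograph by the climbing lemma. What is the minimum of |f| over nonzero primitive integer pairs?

translate: b→3 (≡-5 mod 8), so (4,-5,4)→(4,3,3)
flip: (4,3,3)→(3,-3,4)
translate: b→3 (≡-3 mod 6), so (3,-3,4)→(3,3,4)
reduced (well bottom): (3,3,4) with a≤c, −a<b≤a
well minimum = a = 3

3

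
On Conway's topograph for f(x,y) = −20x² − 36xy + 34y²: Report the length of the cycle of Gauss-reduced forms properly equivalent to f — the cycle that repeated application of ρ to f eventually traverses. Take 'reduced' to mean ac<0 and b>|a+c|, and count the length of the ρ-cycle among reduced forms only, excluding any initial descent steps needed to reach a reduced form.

D = 4016, ⌊√D⌋ = 63
descent: ρ → (34,36,-20)  [lands on river]
river: ρ → (-20,44,26)
river: ρ → (26,60,-4)
river: ρ → (-4,60,26)
river: ρ → (26,44,-20)
river: ρ → (-20,36,34)
river: ρ → (34,32,-22)
river: ρ → (-22,56,10)
river: ρ → (10,44,-52)
river: ρ → (-52,60,2)
river: ρ → (2,60,-52)
river: ρ → (-52,44,10)
river: ρ → (10,56,-22)
river: ρ → (-22,32,34)
ρ-cycle length = 14 (tail of 1 descent step not counted)

14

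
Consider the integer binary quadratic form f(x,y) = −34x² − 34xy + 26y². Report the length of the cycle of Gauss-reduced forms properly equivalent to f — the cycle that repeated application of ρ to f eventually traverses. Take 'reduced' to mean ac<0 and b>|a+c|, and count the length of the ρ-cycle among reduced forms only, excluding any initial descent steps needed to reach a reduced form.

D = 4692, ⌊√D⌋ = 68
descent: ρ → (26,34,-34)  [lands on river]
river: ρ → (-34,34,26)
river: ρ → (26,18,-42)
river: ρ → (-42,66,2)
river: ρ → (2,66,-42)
river: ρ → (-42,18,26)
ρ-cycle length = 6 (tail of 1 descent step not counted)

6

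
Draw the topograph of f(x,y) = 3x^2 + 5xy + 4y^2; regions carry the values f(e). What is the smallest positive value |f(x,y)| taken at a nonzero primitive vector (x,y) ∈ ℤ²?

translate: b→-1 (≡5 mod 6), so (3,5,4)→(3,-1,2)
flip: (3,-1,2)→(2,1,3)
reduced (well bottom): (2,1,3) with a≤c, −a<b≤a
well minimum = a = 2

2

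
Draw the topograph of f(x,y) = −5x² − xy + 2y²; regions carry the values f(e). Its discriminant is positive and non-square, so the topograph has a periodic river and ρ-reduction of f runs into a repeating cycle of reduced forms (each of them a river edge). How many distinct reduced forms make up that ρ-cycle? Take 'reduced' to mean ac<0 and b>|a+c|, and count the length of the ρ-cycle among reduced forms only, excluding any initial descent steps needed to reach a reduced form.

D = 41, ⌊√D⌋ = 6
descent: ρ → (2,5,-2)  [lands on river]
river: ρ → (-2,3,4)
river: ρ → (4,5,-1)
river: ρ → (-1,5,4)
river: ρ → (4,3,-2)
river: ρ → (-2,5,2)
river: ρ → (2,3,-4)
river: ρ → (-4,5,1)
river: ρ → (1,5,-4)
river: ρ → (-4,3,2)
ρ-cycle length = 10 (tail of 1 descent step not counted)

10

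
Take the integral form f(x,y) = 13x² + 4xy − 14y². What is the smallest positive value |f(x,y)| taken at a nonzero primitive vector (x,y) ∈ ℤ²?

river: ρ → (-14,24,3)
river: ρ → (3,24,-14)
river: ρ → (-14,4,13)
river: ρ → (13,22,-5)
river: ρ → (-5,18,21)
river: ρ → (21,24,-2)
river: ρ → (-2,24,21)
river: ρ → (21,18,-5)
river: ρ → (-5,22,13)
river: ρ → (13,4,-14)
closes: descent 0, river 10
min |a| on river = 2

2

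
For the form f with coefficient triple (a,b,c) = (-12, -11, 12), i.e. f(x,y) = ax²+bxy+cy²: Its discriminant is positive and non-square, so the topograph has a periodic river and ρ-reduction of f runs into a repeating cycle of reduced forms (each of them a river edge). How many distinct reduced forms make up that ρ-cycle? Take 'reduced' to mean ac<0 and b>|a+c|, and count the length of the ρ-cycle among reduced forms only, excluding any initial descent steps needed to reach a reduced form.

D = 697, ⌊√D⌋ = 26
descent: ρ → (12,11,-12)  [lands on river]
river: ρ → (-12,13,11)
river: ρ → (11,9,-14)
river: ρ → (-14,19,6)
river: ρ → (6,17,-17)
river: ρ → (-17,17,6)
river: ρ → (6,19,-14)
river: ρ → (-14,9,11)
river: ρ → (11,13,-12)
river: ρ → (-12,11,12)
river: ρ → (12,13,-11)
river: ρ → (-11,9,14)
river: ρ → (14,19,-6)
river: ρ → (-6,17,17)
river: ρ → (17,17,-6)
river: ρ → (-6,19,14)
river: ρ → (14,9,-11)
river: ρ → (-11,13,12)
ρ-cycle length = 18 (tail of 1 descent step not counted)

18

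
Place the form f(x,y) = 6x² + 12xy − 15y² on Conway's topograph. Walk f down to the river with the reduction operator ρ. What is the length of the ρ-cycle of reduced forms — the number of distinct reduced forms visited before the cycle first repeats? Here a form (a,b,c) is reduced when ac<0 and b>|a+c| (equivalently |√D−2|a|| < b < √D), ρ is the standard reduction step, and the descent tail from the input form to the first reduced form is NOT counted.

D = 504, ⌊√D⌋ = 22
river: ρ → (-15,18,3)
river: ρ → (3,18,-15)
river: ρ → (-15,12,6)
river: ρ → (6,12,-15)
ρ-cycle length = 4 (tail of 0 descent steps not counted)

4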